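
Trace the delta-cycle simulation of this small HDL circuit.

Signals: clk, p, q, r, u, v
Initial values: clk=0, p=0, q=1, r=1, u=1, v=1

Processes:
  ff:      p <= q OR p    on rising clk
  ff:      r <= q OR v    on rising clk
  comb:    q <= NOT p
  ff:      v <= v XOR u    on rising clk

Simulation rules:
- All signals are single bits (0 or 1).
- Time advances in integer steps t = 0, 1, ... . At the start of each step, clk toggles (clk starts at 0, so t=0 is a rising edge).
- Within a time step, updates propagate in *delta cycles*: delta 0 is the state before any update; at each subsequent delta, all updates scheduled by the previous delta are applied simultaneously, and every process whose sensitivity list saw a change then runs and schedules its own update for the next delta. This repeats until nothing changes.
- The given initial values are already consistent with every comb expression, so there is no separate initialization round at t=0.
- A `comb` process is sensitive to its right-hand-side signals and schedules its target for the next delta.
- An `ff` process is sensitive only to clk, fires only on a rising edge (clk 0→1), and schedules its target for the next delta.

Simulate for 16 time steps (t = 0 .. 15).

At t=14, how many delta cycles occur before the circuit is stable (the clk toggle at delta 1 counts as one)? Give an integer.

2

t=0 Δ0: p=0 clk=0 q=1 r=1 u=1 v=1
  Δ1: clk:0→1
  Δ2: p:0→1, v:1→0
  Δ3: q:1→0
  (3Δ to stable)
t=1 Δ0: p=1 clk=1 q=0 r=1 u=1 v=0
  Δ1: clk:1→0
  (1Δ to stable)
t=2 Δ0: p=1 clk=0 q=0 r=1 u=1 v=0
  Δ1: clk:0→1
  Δ2: r:1→0, v:0→1
  (2Δ to stable)
t=3 Δ0: p=1 clk=1 q=0 r=0 u=1 v=1
  Δ1: clk:1→0
  (1Δ to stable)
t=4 Δ0: p=1 clk=0 q=0 r=0 u=1 v=1
  Δ1: clk:0→1
  Δ2: r:0→1, v:1→0
  (2Δ to stable)
t=5 Δ0: p=1 clk=1 q=0 r=1 u=1 v=0
  Δ1: clk:1→0
  (1Δ to stable)
t=6 Δ0: p=1 clk=0 q=0 r=1 u=1 v=0
  Δ1: clk:0→1
  Δ2: r:1→0, v:0→1
  (2Δ to stable)
t=7 Δ0: p=1 clk=1 q=0 r=0 u=1 v=1
  Δ1: clk:1→0
  (1Δ to stable)
t=8 Δ0: p=1 clk=0 q=0 r=0 u=1 v=1
  Δ1: clk:0→1
  Δ2: r:0→1, v:1→0
  (2Δ to stable)
t=9 Δ0: p=1 clk=1 q=0 r=1 u=1 v=0
  Δ1: clk:1→0
  (1Δ to stable)
t=10 Δ0: p=1 clk=0 q=0 r=1 u=1 v=0
  Δ1: clk:0→1
  Δ2: r:1→0, v:0→1
  (2Δ to stable)
t=11 Δ0: p=1 clk=1 q=0 r=0 u=1 v=1
  Δ1: clk:1→0
  (1Δ to stable)
t=12 Δ0: p=1 clk=0 q=0 r=0 u=1 v=1
  Δ1: clk:0→1
  Δ2: r:0→1, v:1→0
  (2Δ to stable)
t=13 Δ0: p=1 clk=1 q=0 r=1 u=1 v=0
  Δ1: clk:1→0
  (1Δ to stable)
t=14 Δ0: p=1 clk=0 q=0 r=1 u=1 v=0
  Δ1: clk:0→1
  Δ2: r:1→0, v:0→1
  (2Δ to stable)
t=15 Δ0: p=1 clk=1 q=0 r=0 u=1 v=1
  Δ1: clk:1→0
  (1Δ to stable)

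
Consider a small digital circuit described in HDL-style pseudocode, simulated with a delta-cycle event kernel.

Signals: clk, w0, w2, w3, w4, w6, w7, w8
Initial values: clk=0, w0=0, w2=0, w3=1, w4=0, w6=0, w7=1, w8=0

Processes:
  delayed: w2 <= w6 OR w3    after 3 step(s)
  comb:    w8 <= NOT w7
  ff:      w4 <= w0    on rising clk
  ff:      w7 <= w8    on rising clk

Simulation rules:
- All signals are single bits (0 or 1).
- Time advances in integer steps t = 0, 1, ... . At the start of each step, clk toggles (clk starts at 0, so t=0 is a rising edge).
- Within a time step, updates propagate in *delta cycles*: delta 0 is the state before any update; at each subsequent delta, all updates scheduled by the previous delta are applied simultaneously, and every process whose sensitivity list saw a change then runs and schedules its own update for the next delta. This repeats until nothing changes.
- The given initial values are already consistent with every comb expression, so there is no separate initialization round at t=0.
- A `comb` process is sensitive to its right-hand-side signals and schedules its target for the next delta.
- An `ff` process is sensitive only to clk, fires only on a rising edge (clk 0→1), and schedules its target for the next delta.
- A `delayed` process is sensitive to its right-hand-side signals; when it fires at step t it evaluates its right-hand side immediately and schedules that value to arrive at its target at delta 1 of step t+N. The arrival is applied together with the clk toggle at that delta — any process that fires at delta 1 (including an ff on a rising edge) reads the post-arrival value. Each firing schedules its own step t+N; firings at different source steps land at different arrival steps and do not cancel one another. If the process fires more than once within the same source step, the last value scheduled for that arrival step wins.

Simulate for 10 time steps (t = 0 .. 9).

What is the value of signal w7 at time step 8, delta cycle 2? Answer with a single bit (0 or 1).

t=0 Δ0: clk=0 w6=0 w3=1 w2=0 w4=0 w0=0 w7=1 w8=0
  Δ1: clk:0→1
  Δ2: w7:1→0
  Δ3: w8:0→1
  (3Δ to stable)
t=1 Δ0: clk=1 w6=0 w3=1 w2=0 w4=0 w0=0 w7=0 w8=1
  Δ1: clk:1→0
  (1Δ to stable)
t=2 Δ0: clk=0 w6=0 w3=1 w2=0 w4=0 w0=0 w7=0 w8=1
  Δ1: clk:0→1
  Δ2: w7:0→1
  Δ3: w8:1→0
  (3Δ to stable)
t=3 Δ0: clk=1 w6=0 w3=1 w2=0 w4=0 w0=0 w7=1 w8=0
  Δ1: clk:1→0
  (1Δ to stable)
t=4 Δ0: clk=0 w6=0 w3=1 w2=0 w4=0 w0=0 w7=1 w8=0
  Δ1: clk:0→1
  Δ2: w7:1→0
  Δ3: w8:0→1
  (3Δ to stable)
t=5 Δ0: clk=1 w6=0 w3=1 w2=0 w4=0 w0=0 w7=0 w8=1
  Δ1: clk:1→0
  (1Δ to stable)
t=6 Δ0: clk=0 w6=0 w3=1 w2=0 w4=0 w0=0 w7=0 w8=1
  Δ1: clk:0→1
  Δ2: w7:0→1
  Δ3: w8:1→0
  (3Δ to stable)
t=7 Δ0: clk=1 w6=0 w3=1 w2=0 w4=0 w0=0 w7=1 w8=0
  Δ1: clk:1→0
  (1Δ to stable)
t=8 Δ0: clk=0 w6=0 w3=1 w2=0 w4=0 w0=0 w7=1 w8=0
  Δ1: clk:0→1
  Δ2: w7:1→0
  Δ3: w8:0→1
  (3Δ to stable)
t=9 Δ0: clk=1 w6=0 w3=1 w2=0 w4=0 w0=0 w7=0 w8=1
  Δ1: clk:1→0
  (1Δ to stable)

0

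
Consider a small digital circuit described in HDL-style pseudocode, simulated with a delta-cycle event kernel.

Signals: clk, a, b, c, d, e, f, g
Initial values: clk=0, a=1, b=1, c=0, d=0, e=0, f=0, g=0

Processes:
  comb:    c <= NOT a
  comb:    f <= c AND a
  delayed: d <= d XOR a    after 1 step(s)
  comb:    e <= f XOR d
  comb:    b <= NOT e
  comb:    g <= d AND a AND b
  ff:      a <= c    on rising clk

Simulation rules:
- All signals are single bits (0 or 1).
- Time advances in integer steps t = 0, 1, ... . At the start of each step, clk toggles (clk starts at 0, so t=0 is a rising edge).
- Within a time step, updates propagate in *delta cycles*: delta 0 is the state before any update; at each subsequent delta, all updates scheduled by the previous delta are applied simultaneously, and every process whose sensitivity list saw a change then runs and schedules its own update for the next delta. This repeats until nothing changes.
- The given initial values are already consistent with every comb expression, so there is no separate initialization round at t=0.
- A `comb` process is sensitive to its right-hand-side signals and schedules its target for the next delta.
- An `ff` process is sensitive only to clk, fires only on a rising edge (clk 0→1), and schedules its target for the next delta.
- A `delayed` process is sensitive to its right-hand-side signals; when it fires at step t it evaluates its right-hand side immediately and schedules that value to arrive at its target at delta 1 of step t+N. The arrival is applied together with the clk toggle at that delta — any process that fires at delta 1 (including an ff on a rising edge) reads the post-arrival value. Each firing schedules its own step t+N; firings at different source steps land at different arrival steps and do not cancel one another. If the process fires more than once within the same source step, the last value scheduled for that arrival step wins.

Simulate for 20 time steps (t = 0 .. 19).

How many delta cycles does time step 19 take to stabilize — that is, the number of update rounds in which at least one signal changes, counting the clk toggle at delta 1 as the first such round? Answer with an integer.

[bits: c,f,e,g,a,b,d,clk]
t=0: Δ0=00001100 Δ1=00001101 Δ2=00000101 Δ3=10000101 | 3Δ
t=1: Δ0=10000101 Δ1=10000100 | 1Δ
t=2: Δ0=10000100 Δ1=10000101 Δ2=10001101 Δ3=01001101 Δ4=00101101 Δ5=00001001 Δ6=00001101 | 6Δ
t=3: Δ0=00001101 Δ1=00001110 Δ2=00111110 Δ3=00111010 Δ4=00101010 | 4Δ
t=4: Δ0=00101010 Δ1=00101001 Δ2=00000001 Δ3=10000101 | 3Δ
t=5: Δ0=10000101 Δ1=10000100 | 1Δ
t=6: Δ0=10000100 Δ1=10000101 Δ2=10001101 Δ3=01001101 Δ4=00101101 Δ5=00001001 Δ6=00001101 | 6Δ
t=7: Δ0=00001101 Δ1=00001110 Δ2=00111110 Δ3=00111010 Δ4=00101010 | 4Δ
t=8: Δ0=00101010 Δ1=00101001 Δ2=00000001 Δ3=10000101 | 3Δ
t=9: Δ0=10000101 Δ1=10000100 | 1Δ
t=10: Δ0=10000100 Δ1=10000101 Δ2=10001101 Δ3=01001101 Δ4=00101101 Δ5=00001001 Δ6=00001101 | 6Δ
t=11: Δ0=00001101 Δ1=00001110 Δ2=00111110 Δ3=00111010 Δ4=00101010 | 4Δ
t=12: Δ0=00101010 Δ1=00101001 Δ2=00000001 Δ3=10000101 | 3Δ
t=13: Δ0=10000101 Δ1=10000100 | 1Δ
t=14: Δ0=10000100 Δ1=10000101 Δ2=10001101 Δ3=01001101 Δ4=00101101 Δ5=00001001 Δ6=00001101 | 6Δ
t=15: Δ0=00001101 Δ1=00001110 Δ2=00111110 Δ3=00111010 Δ4=00101010 | 4Δ
t=16: Δ0=00101010 Δ1=00101001 Δ2=00000001 Δ3=10000101 | 3Δ
t=17: Δ0=10000101 Δ1=10000100 | 1Δ
t=18: Δ0=10000100 Δ1=10000101 Δ2=10001101 Δ3=01001101 Δ4=00101101 Δ5=00001001 Δ6=00001101 | 6Δ
t=19: Δ0=00001101 Δ1=00001110 Δ2=00111110 Δ3=00111010 Δ4=00101010 | 4Δ

4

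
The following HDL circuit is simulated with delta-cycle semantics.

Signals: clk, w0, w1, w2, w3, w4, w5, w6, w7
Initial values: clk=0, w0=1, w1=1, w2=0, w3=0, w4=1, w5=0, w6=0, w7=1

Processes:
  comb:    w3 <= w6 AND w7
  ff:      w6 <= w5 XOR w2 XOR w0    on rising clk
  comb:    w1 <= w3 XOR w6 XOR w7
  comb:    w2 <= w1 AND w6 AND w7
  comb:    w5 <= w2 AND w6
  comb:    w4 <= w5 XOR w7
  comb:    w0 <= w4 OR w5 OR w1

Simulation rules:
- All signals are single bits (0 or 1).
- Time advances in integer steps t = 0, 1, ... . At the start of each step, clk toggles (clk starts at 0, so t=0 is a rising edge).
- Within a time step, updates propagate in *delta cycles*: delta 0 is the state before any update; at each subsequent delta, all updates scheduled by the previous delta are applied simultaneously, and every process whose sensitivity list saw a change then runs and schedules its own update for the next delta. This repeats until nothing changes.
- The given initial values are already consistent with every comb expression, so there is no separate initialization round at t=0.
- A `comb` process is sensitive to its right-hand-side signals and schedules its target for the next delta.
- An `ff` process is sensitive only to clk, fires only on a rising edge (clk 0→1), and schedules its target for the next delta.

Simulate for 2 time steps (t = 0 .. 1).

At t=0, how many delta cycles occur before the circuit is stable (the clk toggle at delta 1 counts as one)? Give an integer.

t=0 Δ0: clk=0 w3=0 w2=0 w5=0 w0=1 w4=1 w1=1 w7=1 w6=0
  Δ1: clk:0→1
  Δ2: w6:0→1
  Δ3: w3:0→1, w2:0→1, w1:1→0
  Δ4: w2:1→0, w5:0→1, w1:0→1
  Δ5: w2:0→1, w5:1→0, w4:1→0
  Δ6: w5:0→1, w4:0→1
  Δ7: w4:1→0
  (7Δ to stable)
t=1 Δ0: clk=1 w3=1 w2=1 w5=1 w0=1 w4=0 w1=1 w7=1 w6=1
  Δ1: clk:1→0
  (1Δ to stable)

7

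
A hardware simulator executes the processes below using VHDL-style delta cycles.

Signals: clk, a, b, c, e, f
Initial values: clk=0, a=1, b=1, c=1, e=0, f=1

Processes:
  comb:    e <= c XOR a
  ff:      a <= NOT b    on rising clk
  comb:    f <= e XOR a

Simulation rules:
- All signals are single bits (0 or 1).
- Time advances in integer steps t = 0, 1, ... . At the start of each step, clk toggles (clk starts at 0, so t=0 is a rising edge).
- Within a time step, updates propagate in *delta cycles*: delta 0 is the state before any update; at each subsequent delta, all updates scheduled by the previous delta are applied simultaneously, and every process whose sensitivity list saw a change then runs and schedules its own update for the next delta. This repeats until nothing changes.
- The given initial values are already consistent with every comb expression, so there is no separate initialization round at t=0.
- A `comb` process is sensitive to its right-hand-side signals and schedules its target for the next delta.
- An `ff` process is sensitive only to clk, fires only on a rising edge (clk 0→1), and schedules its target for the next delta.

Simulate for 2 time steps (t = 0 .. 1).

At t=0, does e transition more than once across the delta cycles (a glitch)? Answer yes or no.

no

t=0 Δ0: e=0 c=1 b=1 clk=0 a=1 f=1
  Δ1: clk:0→1
  Δ2: a:1→0
  Δ3: e:0→1, f:1→0
  Δ4: f:0→1
  (4Δ to stable)
t=1 Δ0: e=1 c=1 b=1 clk=1 a=0 f=1
  Δ1: clk:1→0
  (1Δ to stable)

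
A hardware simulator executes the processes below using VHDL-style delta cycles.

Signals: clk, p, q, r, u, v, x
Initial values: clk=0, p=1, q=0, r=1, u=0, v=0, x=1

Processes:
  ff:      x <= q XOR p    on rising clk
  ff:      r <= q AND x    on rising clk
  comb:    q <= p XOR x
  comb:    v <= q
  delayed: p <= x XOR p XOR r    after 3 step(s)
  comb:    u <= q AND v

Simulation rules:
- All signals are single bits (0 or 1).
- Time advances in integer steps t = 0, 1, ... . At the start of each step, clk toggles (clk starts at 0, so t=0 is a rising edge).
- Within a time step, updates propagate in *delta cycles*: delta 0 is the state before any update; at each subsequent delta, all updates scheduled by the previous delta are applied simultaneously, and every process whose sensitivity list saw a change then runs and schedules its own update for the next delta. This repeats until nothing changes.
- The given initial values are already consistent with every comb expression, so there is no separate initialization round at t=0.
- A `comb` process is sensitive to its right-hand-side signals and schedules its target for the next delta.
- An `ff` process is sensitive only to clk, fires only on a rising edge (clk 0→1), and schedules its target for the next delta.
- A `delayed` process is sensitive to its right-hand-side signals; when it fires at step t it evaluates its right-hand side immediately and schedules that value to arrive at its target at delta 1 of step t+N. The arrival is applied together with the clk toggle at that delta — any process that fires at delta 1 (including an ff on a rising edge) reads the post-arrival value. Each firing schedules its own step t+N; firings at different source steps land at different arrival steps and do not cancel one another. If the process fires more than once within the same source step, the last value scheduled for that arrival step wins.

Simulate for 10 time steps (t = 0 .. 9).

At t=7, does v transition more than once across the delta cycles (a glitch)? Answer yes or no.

t=0 Δ0: q=0 u=0 x=1 r=1 p=1 clk=0 v=0
  Δ1: clk:0→1
  Δ2: r:1→0
  (2Δ to stable)
t=1 Δ0: q=0 u=0 x=1 r=0 p=1 clk=1 v=0
  Δ1: clk:1→0
  (1Δ to stable)
t=2 Δ0: q=0 u=0 x=1 r=0 p=1 clk=0 v=0
  Δ1: clk:0→1
  (1Δ to stable)
t=3 Δ0: q=0 u=0 x=1 r=0 p=1 clk=1 v=0
  Δ1: p:1→0, clk:1→0
  Δ2: q:0→1
  Δ3: v:0→1
  Δ4: u:0→1
  (4Δ to stable)
t=4 Δ0: q=1 u=1 x=1 r=0 p=0 clk=0 v=1
  Δ1: clk:0→1
  Δ2: r:0→1
  (2Δ to stable)
t=5 Δ0: q=1 u=1 x=1 r=1 p=0 clk=1 v=1
  Δ1: clk:1→0
  (1Δ to stable)
t=6 Δ0: q=1 u=1 x=1 r=1 p=0 clk=0 v=1
  Δ1: p:0→1, clk:0→1
  Δ2: q:1→0, x:1→0
  Δ3: q:0→1, u:1→0, v:1→0
  Δ4: v:0→1
  Δ5: u:0→1
  (5Δ to stable)
t=7 Δ0: q=1 u=1 x=0 r=1 p=1 clk=1 v=1
  Δ1: p:1→0, clk:1→0
  Δ2: q:1→0
  Δ3: u:1→0, v:1→0
  (3Δ to stable)
t=8 Δ0: q=0 u=0 x=0 r=1 p=0 clk=0 v=0
  Δ1: clk:0→1
  Δ2: r:1→0
  (2Δ to stable)
t=9 Δ0: q=0 u=0 x=0 r=0 p=0 clk=1 v=0
  Δ1: clk:1→0
  (1Δ to stable)

no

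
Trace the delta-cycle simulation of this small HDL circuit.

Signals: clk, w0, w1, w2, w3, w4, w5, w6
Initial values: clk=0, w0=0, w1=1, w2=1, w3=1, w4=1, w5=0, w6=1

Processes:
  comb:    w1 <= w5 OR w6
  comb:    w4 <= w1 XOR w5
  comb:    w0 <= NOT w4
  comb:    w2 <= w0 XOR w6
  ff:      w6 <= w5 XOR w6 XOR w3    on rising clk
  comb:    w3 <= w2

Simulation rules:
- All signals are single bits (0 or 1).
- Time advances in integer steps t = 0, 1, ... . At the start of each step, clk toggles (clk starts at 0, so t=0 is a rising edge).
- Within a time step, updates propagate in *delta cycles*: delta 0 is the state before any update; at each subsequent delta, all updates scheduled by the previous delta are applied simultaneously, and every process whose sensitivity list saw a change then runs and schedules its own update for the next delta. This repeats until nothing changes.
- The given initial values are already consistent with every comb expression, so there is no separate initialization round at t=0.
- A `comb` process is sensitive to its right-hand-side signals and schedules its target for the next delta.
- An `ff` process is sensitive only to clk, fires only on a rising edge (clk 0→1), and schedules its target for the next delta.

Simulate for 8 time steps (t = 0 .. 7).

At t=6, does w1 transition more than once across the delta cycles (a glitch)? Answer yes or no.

no

t0.Δ0 w6=1 w0=0 w3=1 w2=1 w5=0 w1=1 w4=1 clk=0
t0.Δ1 w6=1 w0=0 w3=1 w2=1 w5=0 w1=1 w4=1 clk=1
t0.Δ2 w6=0 w0=0 w3=1 w2=1 w5=0 w1=1 w4=1 clk=1
t0.Δ3 w6=0 w0=0 w3=1 w2=0 w5=0 w1=0 w4=1 clk=1
t0.Δ4 w6=0 w0=0 w3=0 w2=0 w5=0 w1=0 w4=0 clk=1
t0.Δ5 w6=0 w0=1 w3=0 w2=0 w5=0 w1=0 w4=0 clk=1
t0.Δ6 w6=0 w0=1 w3=0 w2=1 w5=0 w1=0 w4=0 clk=1
t0.Δ7 w6=0 w0=1 w3=1 w2=1 w5=0 w1=0 w4=0 clk=1
t1.Δ0 w6=0 w0=1 w3=1 w2=1 w5=0 w1=0 w4=0 clk=1
t1.Δ1 w6=0 w0=1 w3=1 w2=1 w5=0 w1=0 w4=0 clk=0
t2.Δ0 w6=0 w0=1 w3=1 w2=1 w5=0 w1=0 w4=0 clk=0
t2.Δ1 w6=0 w0=1 w3=1 w2=1 w5=0 w1=0 w4=0 clk=1
t2.Δ2 w6=1 w0=1 w3=1 w2=1 w5=0 w1=0 w4=0 clk=1
t2.Δ3 w6=1 w0=1 w3=1 w2=0 w5=0 w1=1 w4=0 clk=1
t2.Δ4 w6=1 w0=1 w3=0 w2=0 w5=0 w1=1 w4=1 clk=1
t2.Δ5 w6=1 w0=0 w3=0 w2=0 w5=0 w1=1 w4=1 clk=1
t2.Δ6 w6=1 w0=0 w3=0 w2=1 w5=0 w1=1 w4=1 clk=1
t2.Δ7 w6=1 w0=0 w3=1 w2=1 w5=0 w1=1 w4=1 clk=1
t3.Δ0 w6=1 w0=0 w3=1 w2=1 w5=0 w1=1 w4=1 clk=1
t3.Δ1 w6=1 w0=0 w3=1 w2=1 w5=0 w1=1 w4=1 clk=0
t4.Δ0 w6=1 w0=0 w3=1 w2=1 w5=0 w1=1 w4=1 clk=0
t4.Δ1 w6=1 w0=0 w3=1 w2=1 w5=0 w1=1 w4=1 clk=1
t4.Δ2 w6=0 w0=0 w3=1 w2=1 w5=0 w1=1 w4=1 clk=1
t4.Δ3 w6=0 w0=0 w3=1 w2=0 w5=0 w1=0 w4=1 clk=1
t4.Δ4 w6=0 w0=0 w3=0 w2=0 w5=0 w1=0 w4=0 clk=1
t4.Δ5 w6=0 w0=1 w3=0 w2=0 w5=0 w1=0 w4=0 clk=1
t4.Δ6 w6=0 w0=1 w3=0 w2=1 w5=0 w1=0 w4=0 clk=1
t4.Δ7 w6=0 w0=1 w3=1 w2=1 w5=0 w1=0 w4=0 clk=1
t5.Δ0 w6=0 w0=1 w3=1 w2=1 w5=0 w1=0 w4=0 clk=1
t5.Δ1 w6=0 w0=1 w3=1 w2=1 w5=0 w1=0 w4=0 clk=0
t6.Δ0 w6=0 w0=1 w3=1 w2=1 w5=0 w1=0 w4=0 clk=0
t6.Δ1 w6=0 w0=1 w3=1 w2=1 w5=0 w1=0 w4=0 clk=1
t6.Δ2 w6=1 w0=1 w3=1 w2=1 w5=0 w1=0 w4=0 clk=1
t6.Δ3 w6=1 w0=1 w3=1 w2=0 w5=0 w1=1 w4=0 clk=1
t6.Δ4 w6=1 w0=1 w3=0 w2=0 w5=0 w1=1 w4=1 clk=1
t6.Δ5 w6=1 w0=0 w3=0 w2=0 w5=0 w1=1 w4=1 clk=1
t6.Δ6 w6=1 w0=0 w3=0 w2=1 w5=0 w1=1 w4=1 clk=1
t6.Δ7 w6=1 w0=0 w3=1 w2=1 w5=0 w1=1 w4=1 clk=1
t7.Δ0 w6=1 w0=0 w3=1 w2=1 w5=0 w1=1 w4=1 clk=1
t7.Δ1 w6=1 w0=0 w3=1 w2=1 w5=0 w1=1 w4=1 clk=0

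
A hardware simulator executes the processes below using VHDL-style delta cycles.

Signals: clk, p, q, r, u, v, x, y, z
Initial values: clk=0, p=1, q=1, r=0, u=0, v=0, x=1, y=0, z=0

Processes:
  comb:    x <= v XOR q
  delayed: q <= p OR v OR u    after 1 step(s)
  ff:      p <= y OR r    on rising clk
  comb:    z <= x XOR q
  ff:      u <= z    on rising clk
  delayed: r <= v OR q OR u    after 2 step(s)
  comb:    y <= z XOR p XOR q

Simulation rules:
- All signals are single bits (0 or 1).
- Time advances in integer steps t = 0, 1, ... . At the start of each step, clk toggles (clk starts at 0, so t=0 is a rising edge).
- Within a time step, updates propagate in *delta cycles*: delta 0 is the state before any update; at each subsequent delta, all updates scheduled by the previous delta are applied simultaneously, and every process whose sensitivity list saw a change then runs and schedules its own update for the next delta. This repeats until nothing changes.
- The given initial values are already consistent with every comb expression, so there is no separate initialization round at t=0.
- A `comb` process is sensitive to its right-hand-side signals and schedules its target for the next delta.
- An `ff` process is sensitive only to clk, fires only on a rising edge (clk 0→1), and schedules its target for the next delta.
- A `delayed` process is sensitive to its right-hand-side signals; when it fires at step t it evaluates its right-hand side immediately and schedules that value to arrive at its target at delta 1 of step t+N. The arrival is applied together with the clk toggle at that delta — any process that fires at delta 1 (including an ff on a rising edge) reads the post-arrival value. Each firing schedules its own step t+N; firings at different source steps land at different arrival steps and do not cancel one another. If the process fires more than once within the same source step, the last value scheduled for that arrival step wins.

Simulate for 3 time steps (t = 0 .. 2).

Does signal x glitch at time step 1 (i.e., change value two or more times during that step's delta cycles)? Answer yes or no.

no

t=0 Δ0: u=0 p=1 q=1 v=0 y=0 x=1 z=0 r=0 clk=0
  Δ1: clk:0→1
  Δ2: p:1→0
  Δ3: y:0→1
  (3Δ to stable)
t=1 Δ0: u=0 p=0 q=1 v=0 y=1 x=1 z=0 r=0 clk=1
  Δ1: q:1→0, clk:1→0
  Δ2: y:1→0, x:1→0, z:0→1
  Δ3: y:0→1, z:1→0
  Δ4: y:1→0
  (4Δ to stable)
t=2 Δ0: u=0 p=0 q=0 v=0 y=0 x=0 z=0 r=0 clk=0
  Δ1: clk:0→1
  (1Δ to stable)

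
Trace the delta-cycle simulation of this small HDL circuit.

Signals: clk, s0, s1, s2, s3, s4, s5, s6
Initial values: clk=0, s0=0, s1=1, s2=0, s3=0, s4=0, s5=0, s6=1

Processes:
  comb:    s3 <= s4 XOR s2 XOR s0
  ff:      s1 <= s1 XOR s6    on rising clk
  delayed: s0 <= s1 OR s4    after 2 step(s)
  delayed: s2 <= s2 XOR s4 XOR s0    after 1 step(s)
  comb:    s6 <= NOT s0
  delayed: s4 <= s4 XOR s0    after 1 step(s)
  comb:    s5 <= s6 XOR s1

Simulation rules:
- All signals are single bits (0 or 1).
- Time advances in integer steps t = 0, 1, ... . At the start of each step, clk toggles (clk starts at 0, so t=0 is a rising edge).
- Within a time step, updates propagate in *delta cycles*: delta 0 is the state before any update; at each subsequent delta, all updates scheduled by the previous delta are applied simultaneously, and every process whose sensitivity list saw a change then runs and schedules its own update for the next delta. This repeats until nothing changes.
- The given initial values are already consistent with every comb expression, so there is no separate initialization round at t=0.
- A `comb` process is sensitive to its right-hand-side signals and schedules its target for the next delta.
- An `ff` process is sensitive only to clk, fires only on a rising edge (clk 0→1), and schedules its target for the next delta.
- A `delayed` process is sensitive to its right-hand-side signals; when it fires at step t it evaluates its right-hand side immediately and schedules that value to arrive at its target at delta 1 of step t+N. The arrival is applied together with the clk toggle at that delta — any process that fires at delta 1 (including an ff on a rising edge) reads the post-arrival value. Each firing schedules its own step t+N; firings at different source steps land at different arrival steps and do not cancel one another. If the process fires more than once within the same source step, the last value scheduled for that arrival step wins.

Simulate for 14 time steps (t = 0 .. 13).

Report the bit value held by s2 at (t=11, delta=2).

t=0 Δ0: clk=0 s5=0 s0=0 s4=0 s6=1 s1=1 s3=0 s2=0
  Δ1: clk:0→1
  Δ2: s1:1→0
  Δ3: s5:0→1
  (3Δ to stable)
t=1 Δ0: clk=1 s5=1 s0=0 s4=0 s6=1 s1=0 s3=0 s2=0
  Δ1: clk:1→0
  (1Δ to stable)
t=2 Δ0: clk=0 s5=1 s0=0 s4=0 s6=1 s1=0 s3=0 s2=0
  Δ1: clk:0→1
  Δ2: s1:0→1
  Δ3: s5:1→0
  (3Δ to stable)
t=3 Δ0: clk=1 s5=0 s0=0 s4=0 s6=1 s1=1 s3=0 s2=0
  Δ1: clk:1→0
  (1Δ to stable)
t=4 Δ0: clk=0 s5=0 s0=0 s4=0 s6=1 s1=1 s3=0 s2=0
  Δ1: clk:0→1, s0:0→1
  Δ2: s6:1→0, s1:1→0, s3:0→1
  (2Δ to stable)
t=5 Δ0: clk=1 s5=0 s0=1 s4=0 s6=0 s1=0 s3=1 s2=0
  Δ1: clk:1→0, s4:0→1, s2:0→1
  (1Δ to stable)
t=6 Δ0: clk=0 s5=0 s0=1 s4=1 s6=0 s1=0 s3=1 s2=1
  Δ1: clk:0→1, s0:1→0, s4:1→0
  Δ2: s6:0→1
  Δ3: s5:0→1
  (3Δ to stable)
t=7 Δ0: clk=1 s5=1 s0=0 s4=0 s6=1 s1=0 s3=1 s2=1
  Δ1: clk:1→0, s0:0→1
  Δ2: s6:1→0, s3:1→0
  Δ3: s5:1→0
  (3Δ to stable)
t=8 Δ0: clk=0 s5=0 s0=1 s4=0 s6=0 s1=0 s3=0 s2=1
  Δ1: clk:0→1, s0:1→0, s4:0→1, s2:1→0
  Δ2: s6:0→1, s3:0→1
  Δ3: s5:0→1
  (3Δ to stable)
t=9 Δ0: clk=1 s5=1 s0=0 s4=1 s6=1 s1=0 s3=1 s2=0
  Δ1: clk:1→0, s2:0→1
  Δ2: s3:1→0
  (2Δ to stable)
t=10 Δ0: clk=0 s5=1 s0=0 s4=1 s6=1 s1=0 s3=0 s2=1
  Δ1: clk:0→1, s0:0→1, s2:1→0
  Δ2: s6:1→0, s1:0→1
  (2Δ to stable)
t=11 Δ0: clk=1 s5=1 s0=1 s4=1 s6=0 s1=1 s3=0 s2=0
  Δ1: clk:1→0, s4:1→0
  Δ2: s3:0→1
  (2Δ to stable)
t=12 Δ0: clk=0 s5=1 s0=1 s4=0 s6=0 s1=1 s3=1 s2=0
  Δ1: clk:0→1, s4:0→1, s2:0→1
  (1Δ to stable)
t=13 Δ0: clk=1 s5=1 s0=1 s4=1 s6=0 s1=1 s3=1 s2=1
  Δ1: clk:1→0, s4:1→0
  Δ2: s3:1→0
  (2Δ to stable)

0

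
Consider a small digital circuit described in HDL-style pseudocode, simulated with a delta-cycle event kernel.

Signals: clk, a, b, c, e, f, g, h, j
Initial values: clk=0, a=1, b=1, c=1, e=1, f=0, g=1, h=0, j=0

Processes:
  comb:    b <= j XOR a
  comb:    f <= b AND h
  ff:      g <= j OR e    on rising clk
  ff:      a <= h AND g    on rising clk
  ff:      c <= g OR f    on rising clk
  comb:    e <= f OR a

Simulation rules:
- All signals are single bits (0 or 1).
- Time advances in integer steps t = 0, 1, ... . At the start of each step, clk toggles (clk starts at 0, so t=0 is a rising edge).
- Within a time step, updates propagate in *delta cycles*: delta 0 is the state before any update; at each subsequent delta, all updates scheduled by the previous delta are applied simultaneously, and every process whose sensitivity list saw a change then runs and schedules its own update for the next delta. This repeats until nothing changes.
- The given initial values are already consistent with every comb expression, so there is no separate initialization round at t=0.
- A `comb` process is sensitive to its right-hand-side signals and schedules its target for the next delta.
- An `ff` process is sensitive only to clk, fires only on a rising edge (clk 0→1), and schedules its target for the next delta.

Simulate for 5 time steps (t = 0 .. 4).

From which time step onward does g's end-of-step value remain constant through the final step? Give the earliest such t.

t0.Δ0 a=1 e=1 g=1 f=0 clk=0 h=0 c=1 b=1 j=0
t0.Δ1 a=1 e=1 g=1 f=0 clk=1 h=0 c=1 b=1 j=0
t0.Δ2 a=0 e=1 g=1 f=0 clk=1 h=0 c=1 b=1 j=0
t0.Δ3 a=0 e=0 g=1 f=0 clk=1 h=0 c=1 b=0 j=0
t1.Δ0 a=0 e=0 g=1 f=0 clk=1 h=0 c=1 b=0 j=0
t1.Δ1 a=0 e=0 g=1 f=0 clk=0 h=0 c=1 b=0 j=0
t2.Δ0 a=0 e=0 g=1 f=0 clk=0 h=0 c=1 b=0 j=0
t2.Δ1 a=0 e=0 g=1 f=0 clk=1 h=0 c=1 b=0 j=0
t2.Δ2 a=0 e=0 g=0 f=0 clk=1 h=0 c=1 b=0 j=0
t3.Δ0 a=0 e=0 g=0 f=0 clk=1 h=0 c=1 b=0 j=0
t3.Δ1 a=0 e=0 g=0 f=0 clk=0 h=0 c=1 b=0 j=0
t4.Δ0 a=0 e=0 g=0 f=0 clk=0 h=0 c=1 b=0 j=0
t4.Δ1 a=0 e=0 g=0 f=0 clk=1 h=0 c=1 b=0 j=0
t4.Δ2 a=0 e=0 g=0 f=0 clk=1 h=0 c=0 b=0 j=0

2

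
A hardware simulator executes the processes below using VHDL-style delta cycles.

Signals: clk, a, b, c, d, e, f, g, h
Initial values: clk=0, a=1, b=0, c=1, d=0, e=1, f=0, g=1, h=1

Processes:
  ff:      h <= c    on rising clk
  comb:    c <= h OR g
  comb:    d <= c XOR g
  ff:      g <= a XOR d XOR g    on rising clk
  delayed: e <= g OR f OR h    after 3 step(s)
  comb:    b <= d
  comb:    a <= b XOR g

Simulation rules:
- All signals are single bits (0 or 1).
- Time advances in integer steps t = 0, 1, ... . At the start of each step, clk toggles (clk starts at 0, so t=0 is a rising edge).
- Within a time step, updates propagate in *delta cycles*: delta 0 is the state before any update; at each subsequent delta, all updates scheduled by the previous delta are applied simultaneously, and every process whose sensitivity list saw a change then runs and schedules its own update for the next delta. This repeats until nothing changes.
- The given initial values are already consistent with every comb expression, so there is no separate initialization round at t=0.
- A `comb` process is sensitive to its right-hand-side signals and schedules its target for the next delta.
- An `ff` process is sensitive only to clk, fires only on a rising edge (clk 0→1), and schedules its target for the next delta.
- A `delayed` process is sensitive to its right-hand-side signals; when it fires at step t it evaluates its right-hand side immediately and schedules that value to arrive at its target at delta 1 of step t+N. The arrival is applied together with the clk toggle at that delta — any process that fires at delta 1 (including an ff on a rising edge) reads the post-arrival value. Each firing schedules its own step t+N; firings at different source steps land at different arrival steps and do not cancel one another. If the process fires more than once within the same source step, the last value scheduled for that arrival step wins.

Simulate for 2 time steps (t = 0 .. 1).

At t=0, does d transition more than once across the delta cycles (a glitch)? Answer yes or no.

[bits: d,clk,b,e,c,f,g,a,h]
t=0: Δ0=000110111 Δ1=010110111 Δ2=010110011 Δ3=110110001 Δ4=111110001 Δ5=111110011 | 5Δ
t=1: Δ0=111110011 Δ1=101110011 | 1Δ

no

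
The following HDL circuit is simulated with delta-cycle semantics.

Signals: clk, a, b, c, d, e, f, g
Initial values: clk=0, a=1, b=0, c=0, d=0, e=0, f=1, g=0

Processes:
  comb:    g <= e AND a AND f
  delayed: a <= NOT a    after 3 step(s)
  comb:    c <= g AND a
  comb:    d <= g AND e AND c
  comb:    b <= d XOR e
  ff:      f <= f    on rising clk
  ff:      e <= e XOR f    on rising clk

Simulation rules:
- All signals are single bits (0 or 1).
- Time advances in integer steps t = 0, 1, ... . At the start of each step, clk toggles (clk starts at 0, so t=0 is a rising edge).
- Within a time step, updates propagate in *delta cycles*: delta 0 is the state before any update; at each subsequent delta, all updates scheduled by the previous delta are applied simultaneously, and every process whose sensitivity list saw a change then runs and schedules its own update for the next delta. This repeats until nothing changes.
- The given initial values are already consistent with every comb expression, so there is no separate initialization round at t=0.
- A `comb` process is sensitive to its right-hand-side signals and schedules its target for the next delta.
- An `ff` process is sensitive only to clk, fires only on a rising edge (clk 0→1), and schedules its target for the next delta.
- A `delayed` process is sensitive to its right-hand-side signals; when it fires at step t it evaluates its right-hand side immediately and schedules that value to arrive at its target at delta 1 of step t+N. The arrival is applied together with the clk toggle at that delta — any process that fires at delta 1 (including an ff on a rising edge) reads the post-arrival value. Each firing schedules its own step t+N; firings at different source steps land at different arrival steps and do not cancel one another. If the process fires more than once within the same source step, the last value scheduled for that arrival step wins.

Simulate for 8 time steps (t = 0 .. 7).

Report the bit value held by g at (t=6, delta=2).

1

[bits: b,g,d,f,e,a,clk,c]
t=0: Δ0=00010100 Δ1=00010110 Δ2=00011110 Δ3=11011110 Δ4=11011111 Δ5=11111111 Δ6=01111111 | 6Δ
t=1: Δ0=01111111 Δ1=01111101 | 1Δ
t=2: Δ0=01111101 Δ1=01111111 Δ2=01110111 Δ3=10010111 Δ4=00010110 | 4Δ
t=3: Δ0=00010110 Δ1=00010100 | 1Δ
t=4: Δ0=00010100 Δ1=00010110 Δ2=00011110 Δ3=11011110 Δ4=11011111 Δ5=11111111 Δ6=01111111 | 6Δ
t=5: Δ0=01111111 Δ1=01111101 | 1Δ
t=6: Δ0=01111101 Δ1=01111111 Δ2=01110111 Δ3=10010111 Δ4=00010110 | 4Δ
t=7: Δ0=00010110 Δ1=00010100 | 1Δ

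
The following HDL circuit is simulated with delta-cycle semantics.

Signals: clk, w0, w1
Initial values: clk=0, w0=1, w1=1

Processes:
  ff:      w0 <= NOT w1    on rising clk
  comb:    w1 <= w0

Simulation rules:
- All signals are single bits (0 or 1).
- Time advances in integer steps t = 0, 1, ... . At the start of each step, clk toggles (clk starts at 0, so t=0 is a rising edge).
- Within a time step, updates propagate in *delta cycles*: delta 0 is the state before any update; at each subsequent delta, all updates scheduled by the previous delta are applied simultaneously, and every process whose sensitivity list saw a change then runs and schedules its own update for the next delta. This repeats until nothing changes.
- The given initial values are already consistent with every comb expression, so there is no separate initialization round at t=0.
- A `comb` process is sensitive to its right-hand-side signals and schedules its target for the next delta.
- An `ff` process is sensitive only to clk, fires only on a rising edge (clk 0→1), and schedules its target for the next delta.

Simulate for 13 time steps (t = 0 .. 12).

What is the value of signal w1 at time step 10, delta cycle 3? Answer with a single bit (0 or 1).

1

t=0 Δ0: w1=1 w0=1 clk=0
  Δ1: clk:0→1
  Δ2: w0:1→0
  Δ3: w1:1→0
  (3Δ to stable)
t=1 Δ0: w1=0 w0=0 clk=1
  Δ1: clk:1→0
  (1Δ to stable)
t=2 Δ0: w1=0 w0=0 clk=0
  Δ1: clk:0→1
  Δ2: w0:0→1
  Δ3: w1:0→1
  (3Δ to stable)
t=3 Δ0: w1=1 w0=1 clk=1
  Δ1: clk:1→0
  (1Δ to stable)
t=4 Δ0: w1=1 w0=1 clk=0
  Δ1: clk:0→1
  Δ2: w0:1→0
  Δ3: w1:1→0
  (3Δ to stable)
t=5 Δ0: w1=0 w0=0 clk=1
  Δ1: clk:1→0
  (1Δ to stable)
t=6 Δ0: w1=0 w0=0 clk=0
  Δ1: clk:0→1
  Δ2: w0:0→1
  Δ3: w1:0→1
  (3Δ to stable)
t=7 Δ0: w1=1 w0=1 clk=1
  Δ1: clk:1→0
  (1Δ to stable)
t=8 Δ0: w1=1 w0=1 clk=0
  Δ1: clk:0→1
  Δ2: w0:1→0
  Δ3: w1:1→0
  (3Δ to stable)
t=9 Δ0: w1=0 w0=0 clk=1
  Δ1: clk:1→0
  (1Δ to stable)
t=10 Δ0: w1=0 w0=0 clk=0
  Δ1: clk:0→1
  Δ2: w0:0→1
  Δ3: w1:0→1
  (3Δ to stable)
t=11 Δ0: w1=1 w0=1 clk=1
  Δ1: clk:1→0
  (1Δ to stable)
t=12 Δ0: w1=1 w0=1 clk=0
  Δ1: clk:0→1
  Δ2: w0:1→0
  Δ3: w1:1→0
  (3Δ to stable)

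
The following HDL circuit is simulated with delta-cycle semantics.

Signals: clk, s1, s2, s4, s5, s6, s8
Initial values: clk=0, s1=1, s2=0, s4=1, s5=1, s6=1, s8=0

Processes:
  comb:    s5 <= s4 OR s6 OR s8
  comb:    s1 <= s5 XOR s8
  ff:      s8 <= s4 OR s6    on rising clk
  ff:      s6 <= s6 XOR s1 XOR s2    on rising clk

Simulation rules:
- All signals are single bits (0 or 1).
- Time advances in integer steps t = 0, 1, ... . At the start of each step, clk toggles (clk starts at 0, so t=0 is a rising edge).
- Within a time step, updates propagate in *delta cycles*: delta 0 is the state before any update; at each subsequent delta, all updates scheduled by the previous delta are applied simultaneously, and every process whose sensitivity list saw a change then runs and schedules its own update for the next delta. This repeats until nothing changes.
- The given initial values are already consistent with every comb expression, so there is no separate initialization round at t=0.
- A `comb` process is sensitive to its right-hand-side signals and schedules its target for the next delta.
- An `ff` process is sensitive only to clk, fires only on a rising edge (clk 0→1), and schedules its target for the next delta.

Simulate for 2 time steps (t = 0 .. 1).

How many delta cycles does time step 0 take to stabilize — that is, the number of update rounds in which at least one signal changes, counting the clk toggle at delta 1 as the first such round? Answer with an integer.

t0.Δ0 s1=1 s8=0 s4=1 s6=1 clk=0 s2=0 s5=1
t0.Δ1 s1=1 s8=0 s4=1 s6=1 clk=1 s2=0 s5=1
t0.Δ2 s1=1 s8=1 s4=1 s6=0 clk=1 s2=0 s5=1
t0.Δ3 s1=0 s8=1 s4=1 s6=0 clk=1 s2=0 s5=1
t1.Δ0 s1=0 s8=1 s4=1 s6=0 clk=1 s2=0 s5=1
t1.Δ1 s1=0 s8=1 s4=1 s6=0 clk=0 s2=0 s5=1

3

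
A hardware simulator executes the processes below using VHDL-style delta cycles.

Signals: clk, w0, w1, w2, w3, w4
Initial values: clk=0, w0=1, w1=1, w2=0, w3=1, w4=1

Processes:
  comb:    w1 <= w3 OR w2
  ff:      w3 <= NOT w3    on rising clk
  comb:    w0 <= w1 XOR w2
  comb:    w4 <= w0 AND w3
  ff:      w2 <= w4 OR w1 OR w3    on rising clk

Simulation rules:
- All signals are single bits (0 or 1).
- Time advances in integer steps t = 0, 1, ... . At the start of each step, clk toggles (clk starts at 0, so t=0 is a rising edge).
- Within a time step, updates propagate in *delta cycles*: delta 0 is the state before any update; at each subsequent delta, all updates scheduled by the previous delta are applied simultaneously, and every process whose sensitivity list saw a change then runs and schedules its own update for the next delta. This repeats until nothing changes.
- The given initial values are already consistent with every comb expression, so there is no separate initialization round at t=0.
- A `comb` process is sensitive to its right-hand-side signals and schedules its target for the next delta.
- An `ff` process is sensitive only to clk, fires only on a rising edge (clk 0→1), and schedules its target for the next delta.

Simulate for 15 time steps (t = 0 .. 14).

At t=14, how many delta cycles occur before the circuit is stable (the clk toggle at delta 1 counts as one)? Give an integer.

t0.Δ0 w2=0 w3=1 w4=1 w1=1 w0=1 clk=0
t0.Δ1 w2=0 w3=1 w4=1 w1=1 w0=1 clk=1
t0.Δ2 w2=1 w3=0 w4=1 w1=1 w0=1 clk=1
t0.Δ3 w2=1 w3=0 w4=0 w1=1 w0=0 clk=1
t1.Δ0 w2=1 w3=0 w4=0 w1=1 w0=0 clk=1
t1.Δ1 w2=1 w3=0 w4=0 w1=1 w0=0 clk=0
t2.Δ0 w2=1 w3=0 w4=0 w1=1 w0=0 clk=0
t2.Δ1 w2=1 w3=0 w4=0 w1=1 w0=0 clk=1
t2.Δ2 w2=1 w3=1 w4=0 w1=1 w0=0 clk=1
t3.Δ0 w2=1 w3=1 w4=0 w1=1 w0=0 clk=1
t3.Δ1 w2=1 w3=1 w4=0 w1=1 w0=0 clk=0
t4.Δ0 w2=1 w3=1 w4=0 w1=1 w0=0 clk=0
t4.Δ1 w2=1 w3=1 w4=0 w1=1 w0=0 clk=1
t4.Δ2 w2=1 w3=0 w4=0 w1=1 w0=0 clk=1
t5.Δ0 w2=1 w3=0 w4=0 w1=1 w0=0 clk=1
t5.Δ1 w2=1 w3=0 w4=0 w1=1 w0=0 clk=0
t6.Δ0 w2=1 w3=0 w4=0 w1=1 w0=0 clk=0
t6.Δ1 w2=1 w3=0 w4=0 w1=1 w0=0 clk=1
t6.Δ2 w2=1 w3=1 w4=0 w1=1 w0=0 clk=1
t7.Δ0 w2=1 w3=1 w4=0 w1=1 w0=0 clk=1
t7.Δ1 w2=1 w3=1 w4=0 w1=1 w0=0 clk=0
t8.Δ0 w2=1 w3=1 w4=0 w1=1 w0=0 clk=0
t8.Δ1 w2=1 w3=1 w4=0 w1=1 w0=0 clk=1
t8.Δ2 w2=1 w3=0 w4=0 w1=1 w0=0 clk=1
t9.Δ0 w2=1 w3=0 w4=0 w1=1 w0=0 clk=1
t9.Δ1 w2=1 w3=0 w4=0 w1=1 w0=0 clk=0
t10.Δ0 w2=1 w3=0 w4=0 w1=1 w0=0 clk=0
t10.Δ1 w2=1 w3=0 w4=0 w1=1 w0=0 clk=1
t10.Δ2 w2=1 w3=1 w4=0 w1=1 w0=0 clk=1
t11.Δ0 w2=1 w3=1 w4=0 w1=1 w0=0 clk=1
t11.Δ1 w2=1 w3=1 w4=0 w1=1 w0=0 clk=0
t12.Δ0 w2=1 w3=1 w4=0 w1=1 w0=0 clk=0
t12.Δ1 w2=1 w3=1 w4=0 w1=1 w0=0 clk=1
t12.Δ2 w2=1 w3=0 w4=0 w1=1 w0=0 clk=1
t13.Δ0 w2=1 w3=0 w4=0 w1=1 w0=0 clk=1
t13.Δ1 w2=1 w3=0 w4=0 w1=1 w0=0 clk=0
t14.Δ0 w2=1 w3=0 w4=0 w1=1 w0=0 clk=0
t14.Δ1 w2=1 w3=0 w4=0 w1=1 w0=0 clk=1
t14.Δ2 w2=1 w3=1 w4=0 w1=1 w0=0 clk=1

2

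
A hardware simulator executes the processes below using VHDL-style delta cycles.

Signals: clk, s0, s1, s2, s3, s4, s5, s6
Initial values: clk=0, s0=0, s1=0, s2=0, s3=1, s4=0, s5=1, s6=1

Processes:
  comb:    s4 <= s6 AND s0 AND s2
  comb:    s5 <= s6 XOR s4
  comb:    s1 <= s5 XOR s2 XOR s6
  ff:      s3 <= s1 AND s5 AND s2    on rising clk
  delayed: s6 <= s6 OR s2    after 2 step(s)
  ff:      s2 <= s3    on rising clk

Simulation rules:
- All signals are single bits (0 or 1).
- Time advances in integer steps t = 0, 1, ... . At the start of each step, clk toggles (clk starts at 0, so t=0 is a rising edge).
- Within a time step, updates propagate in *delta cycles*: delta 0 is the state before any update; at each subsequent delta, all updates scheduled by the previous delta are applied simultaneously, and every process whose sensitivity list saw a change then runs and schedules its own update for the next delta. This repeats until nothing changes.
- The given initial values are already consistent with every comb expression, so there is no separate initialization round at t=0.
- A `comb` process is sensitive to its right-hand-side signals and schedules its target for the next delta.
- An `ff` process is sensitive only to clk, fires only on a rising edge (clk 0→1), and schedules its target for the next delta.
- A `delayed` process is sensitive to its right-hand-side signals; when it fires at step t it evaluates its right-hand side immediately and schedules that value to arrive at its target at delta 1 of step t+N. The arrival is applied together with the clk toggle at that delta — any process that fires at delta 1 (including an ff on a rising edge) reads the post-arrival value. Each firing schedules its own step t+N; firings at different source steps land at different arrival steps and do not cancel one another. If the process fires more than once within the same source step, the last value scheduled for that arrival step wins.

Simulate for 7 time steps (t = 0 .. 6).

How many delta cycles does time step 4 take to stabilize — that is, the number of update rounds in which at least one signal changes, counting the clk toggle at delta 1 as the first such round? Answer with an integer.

3

t=0 Δ0: s3=1 clk=0 s5=1 s0=0 s1=0 s6=1 s2=0 s4=0
  Δ1: clk:0→1
  Δ2: s3:1→0, s2:0→1
  Δ3: s1:0→1
  (3Δ to stable)
t=1 Δ0: s3=0 clk=1 s5=1 s0=0 s1=1 s6=1 s2=1 s4=0
  Δ1: clk:1→0
  (1Δ to stable)
t=2 Δ0: s3=0 clk=0 s5=1 s0=0 s1=1 s6=1 s2=1 s4=0
  Δ1: clk:0→1
  Δ2: s3:0→1, s2:1→0
  Δ3: s1:1→0
  (3Δ to stable)
t=3 Δ0: s3=1 clk=1 s5=1 s0=0 s1=0 s6=1 s2=0 s4=0
  Δ1: clk:1→0
  (1Δ to stable)
t=4 Δ0: s3=1 clk=0 s5=1 s0=0 s1=0 s6=1 s2=0 s4=0
  Δ1: clk:0→1
  Δ2: s3:1→0, s2:0→1
  Δ3: s1:0→1
  (3Δ to stable)
t=5 Δ0: s3=0 clk=1 s5=1 s0=0 s1=1 s6=1 s2=1 s4=0
  Δ1: clk:1→0
  (1Δ to stable)
t=6 Δ0: s3=0 clk=0 s5=1 s0=0 s1=1 s6=1 s2=1 s4=0
  Δ1: clk:0→1
  Δ2: s3:0→1, s2:1→0
  Δ3: s1:1→0
  (3Δ to stable)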